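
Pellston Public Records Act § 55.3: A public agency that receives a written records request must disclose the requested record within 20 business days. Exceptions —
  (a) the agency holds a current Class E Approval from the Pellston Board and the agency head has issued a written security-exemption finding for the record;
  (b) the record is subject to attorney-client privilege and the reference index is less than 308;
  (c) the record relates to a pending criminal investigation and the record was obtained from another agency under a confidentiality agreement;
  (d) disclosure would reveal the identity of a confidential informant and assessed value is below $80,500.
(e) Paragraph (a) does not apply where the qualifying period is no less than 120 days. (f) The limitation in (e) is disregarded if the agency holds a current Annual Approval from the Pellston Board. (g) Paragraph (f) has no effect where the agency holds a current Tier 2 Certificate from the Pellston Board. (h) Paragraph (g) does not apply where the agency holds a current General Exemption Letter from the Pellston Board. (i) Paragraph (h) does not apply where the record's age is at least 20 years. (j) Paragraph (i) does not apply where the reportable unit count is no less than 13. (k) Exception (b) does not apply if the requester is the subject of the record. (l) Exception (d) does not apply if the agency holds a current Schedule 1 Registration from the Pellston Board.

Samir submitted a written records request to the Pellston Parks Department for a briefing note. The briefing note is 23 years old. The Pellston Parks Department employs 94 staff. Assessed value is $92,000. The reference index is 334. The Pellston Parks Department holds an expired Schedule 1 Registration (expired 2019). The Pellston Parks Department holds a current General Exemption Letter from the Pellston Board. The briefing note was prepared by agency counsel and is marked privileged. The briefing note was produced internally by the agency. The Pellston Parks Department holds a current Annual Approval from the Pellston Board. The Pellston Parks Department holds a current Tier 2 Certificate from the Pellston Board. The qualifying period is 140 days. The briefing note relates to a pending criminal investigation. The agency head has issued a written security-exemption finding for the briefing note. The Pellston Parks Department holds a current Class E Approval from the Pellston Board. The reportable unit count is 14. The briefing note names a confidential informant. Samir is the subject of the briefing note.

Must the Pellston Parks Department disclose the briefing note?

Exception (a)'s conditions are all satisfied: a current Class E Approval is held; a written security-exemption finding has been issued. Considering the limiting provisions: (e) would limit (a) — the qualifying period is 140 days, meeting the 120 days threshold — but (f) sets (e) aside: (f) operates against (e): a current Annual Approval is held. (g) would limit (f) — a current Tier 2 Certificate is held — but (h) sets (g) aside: (h) operates against (g): a current General Exemption Letter is held. (i) is engaged (the record's age is 23 years, meeting the 20 years threshold), but is overridden by (j): (j) operates against (i): the reportable unit count is 14, meeting the 13 threshold. So (a) applies.
Exception (b) does not apply: the reference index is 334, not less than 308.
Exception (c) fails — the briefing note was produced internally.
Exception (d) fails — assessed value is $92,000, not below $80,500.

No — exception (a) applies; the Pellston Parks Department is not required to disclose the briefing note.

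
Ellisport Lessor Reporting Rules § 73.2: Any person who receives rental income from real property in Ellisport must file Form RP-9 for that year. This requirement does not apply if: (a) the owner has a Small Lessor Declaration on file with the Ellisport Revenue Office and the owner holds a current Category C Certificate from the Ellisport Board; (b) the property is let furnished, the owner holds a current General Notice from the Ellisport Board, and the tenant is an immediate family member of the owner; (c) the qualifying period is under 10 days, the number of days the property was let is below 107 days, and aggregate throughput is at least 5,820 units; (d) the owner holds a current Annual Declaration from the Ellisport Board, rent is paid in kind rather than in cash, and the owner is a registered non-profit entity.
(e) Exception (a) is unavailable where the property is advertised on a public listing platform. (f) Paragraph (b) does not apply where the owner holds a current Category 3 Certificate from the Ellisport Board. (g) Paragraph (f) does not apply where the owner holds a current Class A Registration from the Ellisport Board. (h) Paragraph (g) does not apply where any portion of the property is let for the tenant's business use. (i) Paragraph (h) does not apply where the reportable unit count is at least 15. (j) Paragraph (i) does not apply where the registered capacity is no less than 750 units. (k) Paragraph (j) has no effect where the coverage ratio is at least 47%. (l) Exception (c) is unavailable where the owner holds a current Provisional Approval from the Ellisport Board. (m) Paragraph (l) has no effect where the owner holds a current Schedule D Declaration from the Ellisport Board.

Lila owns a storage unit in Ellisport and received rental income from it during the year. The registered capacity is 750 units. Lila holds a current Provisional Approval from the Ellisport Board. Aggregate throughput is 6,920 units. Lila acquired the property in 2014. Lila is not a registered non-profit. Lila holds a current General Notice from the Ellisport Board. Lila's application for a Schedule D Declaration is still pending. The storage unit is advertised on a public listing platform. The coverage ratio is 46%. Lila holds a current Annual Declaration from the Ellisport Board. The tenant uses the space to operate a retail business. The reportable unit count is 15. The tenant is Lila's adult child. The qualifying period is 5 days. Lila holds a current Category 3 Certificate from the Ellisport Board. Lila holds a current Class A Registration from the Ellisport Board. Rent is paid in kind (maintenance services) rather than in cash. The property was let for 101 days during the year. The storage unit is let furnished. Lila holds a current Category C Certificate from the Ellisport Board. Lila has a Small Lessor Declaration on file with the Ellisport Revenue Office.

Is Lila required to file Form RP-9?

Exception (a)'s conditions are all satisfied: a Small Lessor Declaration is on file; a current Category C Certificate is held. Turning to paragraph (e): (e) applies — the property is publicly advertised. So (a) is unavailable.
Exception (b): the property is let furnished; a current General Notice is held; the tenant is an immediate family member — every condition holds. But: (f) is engaged — a current Category 3 Certificate is held. (g) applies (a current Class A Registration is held), but is displaced by (h): (h) applies — the space is let for business use. (i) applies (the reportable unit count is 15, meeting the 15 threshold), but is set aside by (j): (j) applies — the registered capacity is 750 units, meeting the 750 units threshold. (k) is inapplicable (the coverage ratio is 46%, short of 47%), so (j) stands. So (b) is unavailable.
Exception (c): the qualifying period is 5 days, under the 10 days limit; the number of days the property was let is 101 days, below the 107 days limit; aggregate throughput is 6,920 units, meeting the 5,820 units threshold — every condition holds. Turning to paragraphs (l)–(m): (l) operates against (c): a current Provisional Approval is held. (m) is not engaged (the Schedule D Declaration is not current), so (l) stands. Exception (c) does not apply.
Exception (d) fails — Lila is not a registered non-profit.
No exception displaces § 73.2.

Yes — Lila must file Form RP-9.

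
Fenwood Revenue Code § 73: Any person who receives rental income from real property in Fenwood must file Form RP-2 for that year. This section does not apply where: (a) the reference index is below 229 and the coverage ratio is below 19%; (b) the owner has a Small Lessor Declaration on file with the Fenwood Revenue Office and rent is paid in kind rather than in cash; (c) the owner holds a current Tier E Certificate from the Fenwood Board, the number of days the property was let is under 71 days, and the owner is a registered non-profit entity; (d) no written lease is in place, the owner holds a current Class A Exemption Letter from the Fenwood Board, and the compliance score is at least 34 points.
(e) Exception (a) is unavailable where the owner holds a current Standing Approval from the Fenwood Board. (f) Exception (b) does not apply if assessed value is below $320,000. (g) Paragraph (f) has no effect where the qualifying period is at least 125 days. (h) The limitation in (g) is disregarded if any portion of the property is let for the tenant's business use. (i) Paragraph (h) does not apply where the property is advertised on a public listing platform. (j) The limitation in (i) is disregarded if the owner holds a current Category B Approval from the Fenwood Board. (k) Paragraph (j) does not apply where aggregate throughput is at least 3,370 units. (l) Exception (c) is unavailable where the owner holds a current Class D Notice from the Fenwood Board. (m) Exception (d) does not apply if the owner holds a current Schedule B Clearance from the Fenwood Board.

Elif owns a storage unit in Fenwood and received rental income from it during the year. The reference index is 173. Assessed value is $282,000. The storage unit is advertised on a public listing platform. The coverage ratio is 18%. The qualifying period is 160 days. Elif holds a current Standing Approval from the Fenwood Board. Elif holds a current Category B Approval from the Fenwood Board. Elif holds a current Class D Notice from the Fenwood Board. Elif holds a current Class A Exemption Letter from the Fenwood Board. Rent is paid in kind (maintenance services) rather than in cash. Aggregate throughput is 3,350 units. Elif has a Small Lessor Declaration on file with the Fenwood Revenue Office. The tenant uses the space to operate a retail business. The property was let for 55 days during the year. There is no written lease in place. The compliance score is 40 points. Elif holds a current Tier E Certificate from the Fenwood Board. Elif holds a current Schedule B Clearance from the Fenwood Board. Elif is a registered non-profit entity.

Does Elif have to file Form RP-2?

Exception (a)'s conditions are all satisfied: the reference index is 173, below the 229 limit; the coverage ratio is 18%, below the 19% limit. However, paragraph (e) must be considered: (e) operates against (a): a current Standing Approval is held. (a) is therefore removed.
All of (b)'s requirements are met (a Small Lessor Declaration is on file; rent is paid in kind). But applying paragraphs (f)–(k): (f) is engaged — assessed value is $282,000, below the $320,000 limit. (g) applies (the qualifying period is 160 days, meeting the 125 days threshold), but is itself disapplied by (h): (h) is triggered — the space is let for business use. (i) applies (the property is publicly advertised), but is overridden by (j): (j) operates against (i): a current Category B Approval is held. (k) is not engaged (aggregate throughput is 3,350 units, short of 3,370 units), so (j) stands. (b) is therefore removed.
Exception (c) is satisfied on its face — a current Tier E Certificate is held; the number of days the property was let is 55 days, under the 71 days limit; Elif is a registered non-profit. Turning to paragraph (l): (l) is engaged — a current Class D Notice is held. Exception (c) does not apply.
Exception (d): there is no written lease; a current Class A Exemption Letter is held; the compliance score is 40 points, meeting the 34 points threshold — every condition holds. But applying paragraph (m): (m) is triggered — a current Schedule B Clearance is held. So (d) is unavailable.
No exception applies. The general rule governs.

Yes — Elif must file Form RP-2.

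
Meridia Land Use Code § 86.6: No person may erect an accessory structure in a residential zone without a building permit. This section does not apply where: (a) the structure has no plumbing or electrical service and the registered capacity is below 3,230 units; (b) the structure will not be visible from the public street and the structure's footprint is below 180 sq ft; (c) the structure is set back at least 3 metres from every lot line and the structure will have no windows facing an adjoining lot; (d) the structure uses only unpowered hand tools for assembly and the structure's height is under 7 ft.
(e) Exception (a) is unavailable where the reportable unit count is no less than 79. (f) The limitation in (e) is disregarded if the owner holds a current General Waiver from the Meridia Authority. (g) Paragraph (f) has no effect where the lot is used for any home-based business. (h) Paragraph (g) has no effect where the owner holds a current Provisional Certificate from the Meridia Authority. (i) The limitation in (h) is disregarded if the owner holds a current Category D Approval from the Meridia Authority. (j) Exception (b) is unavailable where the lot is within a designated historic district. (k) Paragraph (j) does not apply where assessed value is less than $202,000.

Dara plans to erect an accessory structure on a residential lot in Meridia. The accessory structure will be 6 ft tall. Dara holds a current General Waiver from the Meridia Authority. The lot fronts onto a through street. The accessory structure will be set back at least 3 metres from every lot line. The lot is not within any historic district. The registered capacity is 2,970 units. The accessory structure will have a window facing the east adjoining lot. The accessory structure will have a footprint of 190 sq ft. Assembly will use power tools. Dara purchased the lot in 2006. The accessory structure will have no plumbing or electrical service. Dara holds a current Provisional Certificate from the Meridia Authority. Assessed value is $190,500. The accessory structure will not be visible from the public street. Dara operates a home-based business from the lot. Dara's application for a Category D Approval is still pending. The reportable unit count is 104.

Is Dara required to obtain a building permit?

No — exception (a) applies; Dara does not need a building permit.

Exception (a): there is no plumbing or electrical service; the registered capacity is 2,970 units, below the 3,230 units limit — every condition holds. Considering the limiting provisions: (e) applies (the reportable unit count is 104, meeting the 79 threshold), but yields to (f): (f) is triggered — a current General Waiver is held. (g) would limit (f) — a home-based business operates on the lot — but (h) sets (g) aside: (h) is triggered — a current Provisional Certificate is held. (i), which would lift (h), is not triggered — no current Category D Approval is held. (a) remains available.
Exception (b) does not apply: the structure's footprint is 190 sq ft, not below 180 sq ft.
Exception (c) fails — a window faces an adjoining lot.
Exception (d) requires that the structure uses only unpowered hand tools for assembly; but assembly uses power tools, so (d) is unavailable.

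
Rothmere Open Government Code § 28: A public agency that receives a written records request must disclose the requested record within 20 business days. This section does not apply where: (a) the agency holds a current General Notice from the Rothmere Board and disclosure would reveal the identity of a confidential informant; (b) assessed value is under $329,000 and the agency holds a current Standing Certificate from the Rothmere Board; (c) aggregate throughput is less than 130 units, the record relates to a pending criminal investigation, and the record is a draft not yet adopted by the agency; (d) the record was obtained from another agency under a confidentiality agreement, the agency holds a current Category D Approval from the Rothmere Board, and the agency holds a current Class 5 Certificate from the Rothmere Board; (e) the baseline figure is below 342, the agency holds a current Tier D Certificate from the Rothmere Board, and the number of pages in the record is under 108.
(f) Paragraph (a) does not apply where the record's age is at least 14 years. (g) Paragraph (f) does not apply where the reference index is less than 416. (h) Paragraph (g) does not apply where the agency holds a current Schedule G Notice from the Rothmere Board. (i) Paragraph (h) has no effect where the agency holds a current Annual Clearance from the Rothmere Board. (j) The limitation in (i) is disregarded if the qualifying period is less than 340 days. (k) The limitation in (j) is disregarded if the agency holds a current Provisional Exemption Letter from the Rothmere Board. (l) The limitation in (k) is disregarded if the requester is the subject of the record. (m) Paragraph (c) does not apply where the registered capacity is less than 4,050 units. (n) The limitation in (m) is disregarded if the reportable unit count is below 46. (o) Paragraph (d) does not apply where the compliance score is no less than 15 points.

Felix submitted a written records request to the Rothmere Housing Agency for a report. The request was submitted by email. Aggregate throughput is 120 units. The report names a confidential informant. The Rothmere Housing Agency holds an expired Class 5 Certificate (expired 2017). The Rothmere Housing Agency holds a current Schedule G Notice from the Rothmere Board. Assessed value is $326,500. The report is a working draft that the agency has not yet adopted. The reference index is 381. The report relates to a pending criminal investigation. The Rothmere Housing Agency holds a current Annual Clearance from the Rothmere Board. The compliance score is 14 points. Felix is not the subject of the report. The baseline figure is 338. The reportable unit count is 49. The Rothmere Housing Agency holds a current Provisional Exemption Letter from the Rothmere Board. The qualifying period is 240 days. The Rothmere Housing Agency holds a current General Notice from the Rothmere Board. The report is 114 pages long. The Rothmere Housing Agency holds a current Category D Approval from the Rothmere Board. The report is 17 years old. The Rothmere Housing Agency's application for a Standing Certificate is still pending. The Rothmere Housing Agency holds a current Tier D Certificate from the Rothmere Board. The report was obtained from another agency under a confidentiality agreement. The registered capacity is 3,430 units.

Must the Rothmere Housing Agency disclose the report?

No — exception (a) applies; the Rothmere Housing Agency is not required to disclose the report.

Exception (a): a current General Notice is held; the report names a confidential informant — every condition holds. As to paragraphs (f)–(l): (f) is engaged (the record's age is 17 years, meeting the 14 years threshold), but is overridden by (g): (g) applies — the reference index is 381, less than the 416 limit. (h) is triggered (a current Schedule G Notice is held), but is itself disapplied by (i): (i) operates against (h): a current Annual Clearance is held. (j) would limit (i) — the qualifying period is 240 days, less than the 340 days limit — but (k) sets (j) aside: (k) is engaged — a current Provisional Exemption Letter is held. (l) is inapplicable (Felix is not the subject of the report), so (k) stands. Exception (a) stands.
Exception (b) does not apply: the Standing Certificate is not current.
Exception (c): aggregate throughput is 120 units, less than the 130 units limit; the report relates to a pending investigation; the report is an unadopted draft — every condition holds. But applying paragraphs (m)–(n): (m) is triggered — the registered capacity is 3,430 units, less than the 4,050 units limit. (n) is not triggered (the reportable unit count is 49, not below 46), so (m) stands. Exception (c) does not apply.
Exception (d) does not apply: no current Class 5 Certificate is held.
Exception (e) requires that the number of pages in the record is under 108; but the number of pages in the record is 114, not under 108, so (e) is unavailable.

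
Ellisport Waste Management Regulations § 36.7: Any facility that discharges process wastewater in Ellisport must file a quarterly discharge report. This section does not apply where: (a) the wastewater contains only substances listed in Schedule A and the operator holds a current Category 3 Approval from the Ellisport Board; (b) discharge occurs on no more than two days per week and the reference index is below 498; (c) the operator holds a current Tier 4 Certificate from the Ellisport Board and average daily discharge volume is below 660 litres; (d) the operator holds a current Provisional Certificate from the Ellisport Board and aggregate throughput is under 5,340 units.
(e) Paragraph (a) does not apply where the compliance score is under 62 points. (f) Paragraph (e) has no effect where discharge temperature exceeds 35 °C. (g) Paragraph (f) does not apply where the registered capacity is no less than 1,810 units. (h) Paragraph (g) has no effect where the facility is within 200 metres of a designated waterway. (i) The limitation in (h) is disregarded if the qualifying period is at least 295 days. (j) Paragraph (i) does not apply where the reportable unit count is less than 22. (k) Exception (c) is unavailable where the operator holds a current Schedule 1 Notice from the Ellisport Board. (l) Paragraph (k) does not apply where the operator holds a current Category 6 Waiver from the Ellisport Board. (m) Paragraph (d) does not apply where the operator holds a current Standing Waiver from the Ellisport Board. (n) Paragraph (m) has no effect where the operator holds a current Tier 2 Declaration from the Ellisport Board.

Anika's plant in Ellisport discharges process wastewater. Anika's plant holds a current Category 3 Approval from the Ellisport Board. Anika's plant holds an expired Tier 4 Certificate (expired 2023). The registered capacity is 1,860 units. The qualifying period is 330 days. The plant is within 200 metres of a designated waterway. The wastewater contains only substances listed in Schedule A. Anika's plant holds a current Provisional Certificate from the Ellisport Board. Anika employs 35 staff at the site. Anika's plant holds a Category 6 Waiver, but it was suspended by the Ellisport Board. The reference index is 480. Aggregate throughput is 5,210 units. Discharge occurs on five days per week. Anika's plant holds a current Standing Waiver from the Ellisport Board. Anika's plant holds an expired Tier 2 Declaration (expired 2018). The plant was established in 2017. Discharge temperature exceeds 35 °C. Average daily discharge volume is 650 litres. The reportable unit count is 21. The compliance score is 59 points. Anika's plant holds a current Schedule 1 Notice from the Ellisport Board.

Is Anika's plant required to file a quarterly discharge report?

Exception (a) is satisfied on its face — the wastewater is Schedule-A-only; a current Category 3 Approval is held. Considering the limiting provisions: (e) applies (the compliance score is 59 points, under the 62 points limit), but is overridden by (f): (f) applies — discharge temperature exceeds 35 °C. (g) would limit (f) — the registered capacity is 1,860 units, meeting the 1,810 units threshold — but (h) sets (g) aside: (h) is engaged — the plant is within 200 m of a designated waterway. (i) is engaged (the qualifying period is 330 days, meeting the 295 days threshold), but is displaced by (j): (j) operates against (i): the reportable unit count is 21, less than the 22 limit. So (a) applies.
Exception (b) fails — discharge occurs on five days per week.
Exception (c) fails — there is no Tier 4 Certificate in force.
Exception (d) is satisfied on its face — a current Provisional Certificate is held; aggregate throughput is 5,210 units, under the 5,340 units limit. But applying paragraphs (m)–(n): (m) is triggered — a current Standing Waiver is held. (n) does not operate here (no current Tier 2 Declaration is held), so (m) stands. Exception (d) does not apply.

No — exception (a) applies; Anika's plant is not required to file a quarterly discharge report.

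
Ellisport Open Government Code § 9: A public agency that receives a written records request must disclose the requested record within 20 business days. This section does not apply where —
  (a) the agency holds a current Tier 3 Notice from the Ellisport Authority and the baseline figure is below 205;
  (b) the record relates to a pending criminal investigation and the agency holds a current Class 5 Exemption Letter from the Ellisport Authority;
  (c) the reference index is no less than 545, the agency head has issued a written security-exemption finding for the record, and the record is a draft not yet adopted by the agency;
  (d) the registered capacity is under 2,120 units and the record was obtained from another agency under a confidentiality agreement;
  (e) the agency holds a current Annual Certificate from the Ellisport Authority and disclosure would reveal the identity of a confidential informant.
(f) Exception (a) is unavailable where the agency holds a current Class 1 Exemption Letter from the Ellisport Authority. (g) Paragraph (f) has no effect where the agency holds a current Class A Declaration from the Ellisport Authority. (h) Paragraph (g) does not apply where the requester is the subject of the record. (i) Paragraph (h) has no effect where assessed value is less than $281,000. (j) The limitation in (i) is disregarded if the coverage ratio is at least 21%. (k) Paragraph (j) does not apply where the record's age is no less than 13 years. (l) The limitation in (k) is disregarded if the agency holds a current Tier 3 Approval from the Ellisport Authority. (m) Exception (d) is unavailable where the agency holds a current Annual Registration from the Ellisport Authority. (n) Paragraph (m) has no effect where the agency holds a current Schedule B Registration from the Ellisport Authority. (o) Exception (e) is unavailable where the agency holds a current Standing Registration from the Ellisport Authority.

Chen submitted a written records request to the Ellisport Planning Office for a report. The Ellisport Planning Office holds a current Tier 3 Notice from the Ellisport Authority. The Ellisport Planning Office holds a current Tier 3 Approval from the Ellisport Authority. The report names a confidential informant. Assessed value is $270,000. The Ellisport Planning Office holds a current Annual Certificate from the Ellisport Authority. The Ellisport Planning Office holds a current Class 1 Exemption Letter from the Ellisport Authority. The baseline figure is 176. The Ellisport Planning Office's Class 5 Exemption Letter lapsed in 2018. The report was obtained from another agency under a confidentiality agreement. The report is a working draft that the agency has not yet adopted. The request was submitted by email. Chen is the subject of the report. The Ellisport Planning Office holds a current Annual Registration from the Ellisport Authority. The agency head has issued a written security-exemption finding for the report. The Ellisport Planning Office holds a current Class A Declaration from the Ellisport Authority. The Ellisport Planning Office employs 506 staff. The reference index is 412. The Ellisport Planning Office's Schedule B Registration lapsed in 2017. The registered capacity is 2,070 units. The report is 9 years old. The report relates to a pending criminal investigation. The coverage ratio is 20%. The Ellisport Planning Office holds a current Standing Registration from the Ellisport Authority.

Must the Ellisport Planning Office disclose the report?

No — exception (a) applies; the Ellisport Planning Office is not required to disclose the report.

Exception (a) is satisfied on its face — a current Tier 3 Notice is held; the baseline figure is 176, below the 205 limit. Applying paragraphs (f)–(l): (f) would limit (a) — a current Class 1 Exemption Letter is held — but (g) sets (f) aside: (g) operates against (f): a current Class A Declaration is held. (h) is engaged (Chen is the subject of the report), but is overridden by (i): (i) operates against (h): assessed value is $270,000, less than the $281,000 limit. (j) is not triggered (the coverage ratio is 20%, short of 21%), so (i) stands. (a) remains available.
Exception (b) fails — no current Class 5 Exemption Letter is held.
Exception (c) does not apply: the reference index is 412, short of 545.
Exception (d)'s conditions are all satisfied: the registered capacity is 2,070 units, under the 2,120 units limit; the report was obtained under a confidentiality agreement. However, paragraphs (m)–(n) must be considered: (m) operates against (d): a current Annual Registration is held. (n), which would lift (m), does not operate here — no current Schedule B Registration is held. So (d) is unavailable.
Exception (e)'s conditions are all satisfied: a current Annual Certificate is held; the report names a confidential informant. But: (o) is triggered — a current Standing Registration is held. Exception (e) does not apply.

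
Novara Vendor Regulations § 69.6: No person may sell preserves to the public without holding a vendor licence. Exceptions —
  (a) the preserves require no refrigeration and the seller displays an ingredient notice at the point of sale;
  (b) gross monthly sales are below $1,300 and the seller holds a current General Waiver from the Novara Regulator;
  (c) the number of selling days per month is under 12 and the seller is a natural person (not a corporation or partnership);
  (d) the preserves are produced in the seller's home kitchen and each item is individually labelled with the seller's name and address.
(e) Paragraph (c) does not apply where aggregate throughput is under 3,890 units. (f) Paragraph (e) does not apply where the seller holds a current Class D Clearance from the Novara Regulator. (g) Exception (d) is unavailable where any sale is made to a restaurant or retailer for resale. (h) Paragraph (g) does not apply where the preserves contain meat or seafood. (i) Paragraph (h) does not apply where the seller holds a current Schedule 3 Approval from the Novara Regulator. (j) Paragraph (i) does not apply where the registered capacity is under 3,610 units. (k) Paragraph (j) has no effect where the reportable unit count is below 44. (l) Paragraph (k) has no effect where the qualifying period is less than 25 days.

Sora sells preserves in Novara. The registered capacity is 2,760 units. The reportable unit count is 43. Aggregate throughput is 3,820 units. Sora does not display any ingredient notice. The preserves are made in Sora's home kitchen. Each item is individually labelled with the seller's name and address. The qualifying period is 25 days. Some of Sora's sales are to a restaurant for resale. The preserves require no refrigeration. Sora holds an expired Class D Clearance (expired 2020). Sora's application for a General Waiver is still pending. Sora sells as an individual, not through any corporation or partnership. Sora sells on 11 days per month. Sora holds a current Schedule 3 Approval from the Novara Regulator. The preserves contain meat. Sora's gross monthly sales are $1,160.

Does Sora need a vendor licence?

Exception (a) fails — no ingredient notice is displayed.
Exception (b) does not apply: no current General Waiver is held.
Exception (c)'s conditions are all satisfied: the number of selling days per month is 11, under the 12 limit; the seller is a natural person. Turning to paragraphs (e)–(f): (e) applies — aggregate throughput is 3,820 units, under the 3,890 units limit. (f) is inapplicable (there is no Class D Clearance in force), so (e) stands. So (c) is unavailable.
Exception (d) is satisfied on its face — the preserves are home-kitchen produced; items are individually labelled. But applying paragraphs (g)–(l): (g) operates against (d): some sales are to a restaurant for resale. (h) would limit (g) — the preserves contain meat — but (i) sets (h) aside: (i) operates against (h): a current Schedule 3 Approval is held. (j) would limit (i) — the registered capacity is 2,760 units, under the 3,610 units limit — but (k) sets (j) aside: (k) is engaged — the reportable unit count is 43, below the 44 limit. (l) is inapplicable (the qualifying period is 25 days, not less than 25 days), so (k) stands. (d) is therefore removed.
No exception applies. The general rule governs.

Yes — Sora must hold a vendor licence.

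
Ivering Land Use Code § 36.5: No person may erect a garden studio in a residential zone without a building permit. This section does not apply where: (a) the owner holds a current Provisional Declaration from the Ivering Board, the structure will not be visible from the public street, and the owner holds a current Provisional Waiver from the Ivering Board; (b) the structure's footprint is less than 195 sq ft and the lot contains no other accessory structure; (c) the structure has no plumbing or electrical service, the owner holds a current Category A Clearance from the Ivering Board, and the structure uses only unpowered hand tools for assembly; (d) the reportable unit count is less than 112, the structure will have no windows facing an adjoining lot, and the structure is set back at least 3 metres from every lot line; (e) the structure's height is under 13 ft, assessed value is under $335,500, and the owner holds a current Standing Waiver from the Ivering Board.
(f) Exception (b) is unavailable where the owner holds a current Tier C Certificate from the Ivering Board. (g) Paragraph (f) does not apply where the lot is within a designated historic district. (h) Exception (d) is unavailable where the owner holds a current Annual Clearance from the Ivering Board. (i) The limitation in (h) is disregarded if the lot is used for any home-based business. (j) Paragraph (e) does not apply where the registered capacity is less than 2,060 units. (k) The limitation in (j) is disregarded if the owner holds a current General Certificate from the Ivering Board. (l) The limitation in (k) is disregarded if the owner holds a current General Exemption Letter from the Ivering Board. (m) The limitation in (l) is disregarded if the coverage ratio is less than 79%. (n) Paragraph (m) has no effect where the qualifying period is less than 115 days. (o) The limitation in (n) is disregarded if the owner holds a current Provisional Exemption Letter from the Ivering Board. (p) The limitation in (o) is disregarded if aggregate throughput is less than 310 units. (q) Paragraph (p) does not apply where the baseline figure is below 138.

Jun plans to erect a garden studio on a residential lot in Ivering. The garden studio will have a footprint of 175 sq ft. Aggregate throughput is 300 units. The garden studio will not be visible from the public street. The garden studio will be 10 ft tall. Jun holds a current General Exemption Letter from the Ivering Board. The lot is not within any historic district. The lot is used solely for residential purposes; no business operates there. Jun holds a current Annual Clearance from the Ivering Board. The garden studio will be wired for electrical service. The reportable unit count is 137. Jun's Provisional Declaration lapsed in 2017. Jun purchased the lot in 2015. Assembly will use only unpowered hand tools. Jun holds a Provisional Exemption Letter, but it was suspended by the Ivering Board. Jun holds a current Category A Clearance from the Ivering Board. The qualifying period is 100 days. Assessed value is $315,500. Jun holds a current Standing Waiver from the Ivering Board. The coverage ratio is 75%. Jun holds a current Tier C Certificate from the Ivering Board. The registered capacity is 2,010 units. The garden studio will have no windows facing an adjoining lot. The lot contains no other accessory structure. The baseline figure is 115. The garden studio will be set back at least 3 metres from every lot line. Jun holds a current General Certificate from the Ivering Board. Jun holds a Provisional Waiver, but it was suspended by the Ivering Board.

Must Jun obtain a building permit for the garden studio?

Yes — Jun must obtain a building permit.

Exception (a) does not apply: there is no Provisional Declaration in force.
Exception (b) is satisfied on its face — the structure's footprint is 175 sq ft, less than the 195 sq ft limit; the lot has no other accessory structure. But: (f) applies — a current Tier C Certificate is held. (g), which would lift (f), does not operate here — the lot is not in a historic district. So (b) is unavailable.
Exception (c) requires that the structure has no plumbing or electrical service; but electrical service is planned, so (c) is unavailable.
Exception (d) fails — the reportable unit count is 137, not less than 112.
Exception (e)'s conditions are all satisfied: the structure's height is 10 ft, under the 13 ft limit; assessed value is $315,500, under the $335,500 limit; a current Standing Waiver is held. However, paragraphs (j)–(q) must be considered: (j) operates against (e): the registered capacity is 2,010 units, less than the 2,060 units limit. (k) is triggered (a current General Certificate is held), but is overridden by (l): (l) operates against (k): a current General Exemption Letter is held. (m) applies (the coverage ratio is 75%, less than the 79% limit), but is set aside by (n): (n) operates against (m): the qualifying period is 100 days, less than the 115 days limit. (o), which would lift (n), does not operate here — the Provisional Exemption Letter is not current. So (e) is unavailable.
No exception applies. The general rule governs.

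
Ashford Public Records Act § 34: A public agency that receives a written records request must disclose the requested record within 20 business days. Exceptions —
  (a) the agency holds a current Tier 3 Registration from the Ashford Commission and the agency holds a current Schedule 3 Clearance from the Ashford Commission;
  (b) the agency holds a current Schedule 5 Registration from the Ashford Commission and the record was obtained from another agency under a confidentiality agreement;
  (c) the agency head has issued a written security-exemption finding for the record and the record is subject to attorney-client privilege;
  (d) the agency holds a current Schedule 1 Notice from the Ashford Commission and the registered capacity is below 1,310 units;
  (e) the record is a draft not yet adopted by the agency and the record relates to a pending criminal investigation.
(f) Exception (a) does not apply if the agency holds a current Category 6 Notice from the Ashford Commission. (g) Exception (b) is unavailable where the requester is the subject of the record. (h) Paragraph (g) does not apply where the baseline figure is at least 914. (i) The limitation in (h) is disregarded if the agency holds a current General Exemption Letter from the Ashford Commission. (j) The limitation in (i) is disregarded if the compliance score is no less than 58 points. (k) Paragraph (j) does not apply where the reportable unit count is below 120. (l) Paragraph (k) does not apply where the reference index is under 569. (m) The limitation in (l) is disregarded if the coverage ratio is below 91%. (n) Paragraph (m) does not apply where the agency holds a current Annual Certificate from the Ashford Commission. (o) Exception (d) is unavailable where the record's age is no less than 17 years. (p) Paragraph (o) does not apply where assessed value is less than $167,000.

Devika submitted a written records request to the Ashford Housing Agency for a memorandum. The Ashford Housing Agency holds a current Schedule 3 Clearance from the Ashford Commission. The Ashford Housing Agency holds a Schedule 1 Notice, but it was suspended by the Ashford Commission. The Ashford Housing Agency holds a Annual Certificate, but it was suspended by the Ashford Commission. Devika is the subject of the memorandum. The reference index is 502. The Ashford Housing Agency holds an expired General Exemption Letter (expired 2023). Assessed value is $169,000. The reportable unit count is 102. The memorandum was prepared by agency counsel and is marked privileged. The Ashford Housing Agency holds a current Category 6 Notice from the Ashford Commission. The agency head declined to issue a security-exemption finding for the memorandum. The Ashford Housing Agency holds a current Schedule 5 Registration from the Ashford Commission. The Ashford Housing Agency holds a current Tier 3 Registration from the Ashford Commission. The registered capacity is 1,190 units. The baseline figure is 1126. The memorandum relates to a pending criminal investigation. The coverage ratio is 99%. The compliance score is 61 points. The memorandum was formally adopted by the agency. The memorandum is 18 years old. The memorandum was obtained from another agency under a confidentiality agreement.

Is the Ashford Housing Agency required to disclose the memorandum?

Exception (a): a current Tier 3 Registration is held; a current Schedule 3 Clearance is held — every condition holds. But applying paragraph (f): (f) operates against (a): a current Category 6 Notice is held. So (a) is unavailable.
All of (b)'s requirements are met (a current Schedule 5 Registration is held; the memorandum was obtained under a confidentiality agreement). Applying paragraphs (g)–(n): (g) would limit (b) — Devika is the subject of the memorandum — but (h) sets (g) aside: (h) operates against (g): the baseline figure is 1,126, meeting the 914 threshold. (i), which would lift (h), is not engaged — there is no General Exemption Letter in force. (b) remains available.
Exception (c) does not apply: the agency head declined to issue a security-exemption finding.
Exception (d) fails — no current Schedule 1 Notice is held.
Exception (e) requires that the record is a draft not yet adopted by the agency; but the memorandum has been formally adopted, so (e) is unavailable.

No — exception (b) applies; the Ashford Housing Agency is not required to disclose the memorandum.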